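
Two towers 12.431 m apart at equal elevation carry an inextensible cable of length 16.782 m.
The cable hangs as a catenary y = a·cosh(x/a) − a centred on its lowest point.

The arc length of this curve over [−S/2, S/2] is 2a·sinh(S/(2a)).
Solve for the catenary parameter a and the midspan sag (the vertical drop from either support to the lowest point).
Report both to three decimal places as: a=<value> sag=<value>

seed: a₀ = √(S³/(24(L−S))) = √(12.431³/(24·4.351)) = 4.289029
iter 1: u=1.449163  f(a)=+4.804e-01  f'(a)=-2.488e+00  a ← 4.289029 − (+4.804e-01/-2.488e+00) = 4.482097
iter 2: u=1.386739  f(a)=+3.434e-02  f'(a)=-2.144e+00  a ← 4.482097 − (+3.434e-02/-2.144e+00) = 4.498114
iter 3: u=1.381801  f(a)=+2.054e-04  f'(a)=-2.118e+00  a ← 4.498114 − (+2.054e-04/-2.118e+00) = 4.498211
iter 4: u=1.381772  f(a)=+7.441e-09  f'(a)=-2.118e+00  a ← 4.498211 − (+7.441e-09/-2.118e+00) = 4.498211
iter 5: u=1.381772  f(a)=+0.000e+00  f'(a)=-2.118e+00  a ← 4.498211 − (+0.000e+00/-2.118e+00) = 4.498211
converged: |Δa| < 1e-12 after 5 iterations
sag = a·(cosh(S/(2a)) − 1) = 4.498211·(cosh(1.381772) − 1) = 5.022440
T_max/T_min = cosh(S/(2a)) = 2.116542

a=4.498 sag=5.022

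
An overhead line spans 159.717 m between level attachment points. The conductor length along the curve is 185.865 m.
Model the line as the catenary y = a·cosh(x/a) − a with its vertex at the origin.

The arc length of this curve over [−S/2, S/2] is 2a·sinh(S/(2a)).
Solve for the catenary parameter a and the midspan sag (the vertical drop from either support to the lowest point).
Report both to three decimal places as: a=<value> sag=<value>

seed: a₀ = √(S³/(24(L−S))) = √(159.717³/(24·26.148)) = 80.575286
iter 1: u=0.991104  f(a)=+1.315e+00  f'(a)=-7.151e-01  a ← 80.575286 − (+1.315e+00/-7.151e-01) = 82.413851
iter 2: u=0.968994  f(a)=+4.634e-02  f'(a)=-6.655e-01  a ← 82.413851 − (+4.634e-02/-6.655e-01) = 82.483494
iter 3: u=0.968176  f(a)=+6.225e-05  f'(a)=-6.637e-01  a ← 82.483494 − (+6.225e-05/-6.637e-01) = 82.483588
iter 4: u=0.968174  f(a)=+1.126e-10  f'(a)=-6.637e-01  a ← 82.483588 − (+1.126e-10/-6.637e-01) = 82.483588
iter 5: u=0.968174  f(a)=+2.842e-14  f'(a)=-6.637e-01  a ← 82.483588 − (+2.842e-14/-6.637e-01) = 82.483588
converged: |Δa| < 1e-12 after 5 iterations
sag = a·(cosh(S/(2a)) − 1) = 82.483588·(cosh(0.968174) − 1) = 41.774176
T_max/T_min = cosh(S/(2a)) = 1.506454

a=82.484 sag=41.774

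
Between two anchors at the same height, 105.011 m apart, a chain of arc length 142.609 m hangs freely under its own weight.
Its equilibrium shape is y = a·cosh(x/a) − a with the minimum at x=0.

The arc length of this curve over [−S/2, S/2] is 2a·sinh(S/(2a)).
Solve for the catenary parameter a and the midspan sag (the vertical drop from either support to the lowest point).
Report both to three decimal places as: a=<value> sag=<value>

seed: a₀ = √(S³/(24(L−S))) = √(105.011³/(24·37.598)) = 35.823185
iter 1: u=1.465685  f(a)=+4.251e+00  f'(a)=-2.586e+00  a ← 35.823185 − (+4.251e+00/-2.586e+00) = 37.467138
iter 2: u=1.401375  f(a)=+3.102e-01  f'(a)=-2.221e+00  a ← 37.467138 − (+3.102e-01/-2.221e+00) = 37.606771
iter 3: u=1.396171  f(a)=+1.938e-03  f'(a)=-2.194e+00  a ← 37.606771 − (+1.938e-03/-2.194e+00) = 37.607655
iter 4: u=1.396139  f(a)=+7.672e-08  f'(a)=-2.193e+00  a ← 37.607655 − (+7.672e-08/-2.193e+00) = 37.607655
iter 5: u=1.396139  f(a)=+2.842e-14  f'(a)=-2.193e+00  a ← 37.607655 − (+2.842e-14/-2.193e+00) = 37.607655
converged: |Δa| < 1e-12 after 5 iterations
sag = a·(cosh(S/(2a)) − 1) = 37.607655·(cosh(1.396139) − 1) = 43.006658
T_max/T_min = cosh(S/(2a)) = 2.143561

a=37.608 sag=43.007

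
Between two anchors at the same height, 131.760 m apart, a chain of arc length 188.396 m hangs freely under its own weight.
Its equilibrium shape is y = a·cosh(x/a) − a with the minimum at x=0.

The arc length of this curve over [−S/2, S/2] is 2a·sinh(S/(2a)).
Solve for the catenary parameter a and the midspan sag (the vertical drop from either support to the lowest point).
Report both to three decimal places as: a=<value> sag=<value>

a=43.443 sag=60.290

seed: a₀ = √(S³/(24(L−S))) = √(131.760³/(24·56.636)) = 41.022627
iter 1: u=1.605943  f(a)=+7.768e+00  f'(a)=-3.542e+00  a ← 41.022627 − (+7.768e+00/-3.542e+00) = 43.215720
iter 2: u=1.524445  f(a)=+6.664e-01  f'(a)=-2.958e+00  a ← 43.215720 − (+6.664e-01/-2.958e+00) = 43.441002
iter 3: u=1.516540  f(a)=+5.922e-03  f'(a)=-2.906e+00  a ← 43.441002 − (+5.922e-03/-2.906e+00) = 43.443040
iter 4: u=1.516468  f(a)=+4.767e-07  f'(a)=-2.905e+00  a ← 43.443040 − (+4.767e-07/-2.905e+00) = 43.443040
iter 5: u=1.516468  f(a)=+0.000e+00  f'(a)=-2.905e+00  a ← 43.443040 − (+0.000e+00/-2.905e+00) = 43.443040
converged: |Δa| < 1e-12 after 5 iterations
sag = a·(cosh(S/(2a)) − 1) = 43.443040·(cosh(1.516468) − 1) = 60.290083
T_max/T_min = cosh(S/(2a)) = 2.387796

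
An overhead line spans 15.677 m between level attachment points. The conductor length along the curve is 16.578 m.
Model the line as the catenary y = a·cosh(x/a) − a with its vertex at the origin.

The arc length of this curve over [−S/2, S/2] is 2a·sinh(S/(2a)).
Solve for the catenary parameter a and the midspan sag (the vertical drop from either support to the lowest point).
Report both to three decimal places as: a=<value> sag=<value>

seed: a₀ = √(S³/(24(L−S))) = √(15.677³/(24·0.901)) = 13.348314
iter 1: u=0.587228  f(a)=+1.566e-02  f'(a)=-1.397e-01  a ← 13.348314 − (+1.566e-02/-1.397e-01) = 13.460424
iter 2: u=0.582337  f(a)=+1.995e-04  f'(a)=-1.362e-01  a ← 13.460424 − (+1.995e-04/-1.362e-01) = 13.461889
iter 3: u=0.582273  f(a)=+3.330e-08  f'(a)=-1.361e-01  a ← 13.461889 − (+3.330e-08/-1.361e-01) = 13.461890
iter 4: u=0.582273  f(a)=+0.000e+00  f'(a)=-1.361e-01  a ← 13.461890 − (+0.000e+00/-1.361e-01) = 13.461890
converged: |Δa| < 1e-12 after 4 iterations
sag = a·(cosh(S/(2a)) − 1) = 13.461890·(cosh(0.582273) − 1) = 2.347285
T_max/T_min = cosh(S/(2a)) = 1.174365

a=13.462 sag=2.347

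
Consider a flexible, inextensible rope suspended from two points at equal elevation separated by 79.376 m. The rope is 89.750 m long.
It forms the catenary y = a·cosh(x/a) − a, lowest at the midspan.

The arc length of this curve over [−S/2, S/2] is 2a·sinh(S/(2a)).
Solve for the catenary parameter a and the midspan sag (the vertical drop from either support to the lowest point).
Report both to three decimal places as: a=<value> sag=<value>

a=45.672 sag=18.357

seed: a₀ = √(S³/(24(L−S))) = √(79.376³/(24·10.374)) = 44.818268
iter 1: u=0.885532  f(a)=+4.144e-01  f'(a)=-5.003e-01  a ← 44.818268 − (+4.144e-01/-5.003e-01) = 45.646671
iter 2: u=0.869461  f(a)=+1.177e-02  f'(a)=-4.722e-01  a ← 45.646671 − (+1.177e-02/-4.722e-01) = 45.671594
iter 3: u=0.868987  f(a)=+1.011e-05  f'(a)=-4.714e-01  a ← 45.671594 − (+1.011e-05/-4.714e-01) = 45.671616
iter 4: u=0.868986  f(a)=+7.489e-12  f'(a)=-4.714e-01  a ← 45.671616 − (+7.489e-12/-4.714e-01) = 45.671616
converged: |Δa| < 1e-12 after 4 iterations
sag = a·(cosh(S/(2a)) − 1) = 45.671616·(cosh(0.868986) − 1) = 18.356988
T_max/T_min = cosh(S/(2a)) = 1.401934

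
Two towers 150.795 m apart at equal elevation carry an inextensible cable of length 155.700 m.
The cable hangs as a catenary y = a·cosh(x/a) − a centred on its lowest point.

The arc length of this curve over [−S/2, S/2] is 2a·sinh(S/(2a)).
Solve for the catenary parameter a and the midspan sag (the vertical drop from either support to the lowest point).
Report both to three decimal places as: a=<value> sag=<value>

seed: a₀ = √(S³/(24(L−S))) = √(150.795³/(24·4.905)) = 170.669252
iter 1: u=0.441776  f(a)=+4.809e-02  f'(a)=-5.861e-02  a ← 170.669252 − (+4.809e-02/-5.861e-02) = 171.489727
iter 2: u=0.439662  f(a)=+3.490e-04  f'(a)=-5.776e-02  a ← 171.489727 − (+3.490e-04/-5.776e-02) = 171.495768
iter 3: u=0.439646  f(a)=+1.868e-08  f'(a)=-5.776e-02  a ← 171.495768 − (+1.868e-08/-5.776e-02) = 171.495769
iter 4: u=0.439646  f(a)=+0.000e+00  f'(a)=-5.776e-02  a ← 171.495769 − (+0.000e+00/-5.776e-02) = 171.495769
converged: |Δa| < 1e-12 after 4 iterations
sag = a·(cosh(S/(2a)) − 1) = 171.495769·(cosh(0.439646) − 1) = 16.842813
T_max/T_min = cosh(S/(2a)) = 1.098211

a=171.496 sag=16.843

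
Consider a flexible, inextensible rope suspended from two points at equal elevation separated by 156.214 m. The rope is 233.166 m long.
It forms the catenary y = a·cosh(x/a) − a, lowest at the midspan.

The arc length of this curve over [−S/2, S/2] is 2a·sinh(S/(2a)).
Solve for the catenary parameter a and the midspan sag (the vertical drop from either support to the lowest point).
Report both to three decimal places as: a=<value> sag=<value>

a=48.469 sag=77.788

seed: a₀ = √(S³/(24(L−S))) = √(156.214³/(24·76.952)) = 45.432261
iter 1: u=1.719197  f(a)=+1.221e+01  f'(a)=-4.500e+00  a ← 45.432261 − (+1.221e+01/-4.500e+00) = 48.144462
iter 2: u=1.622347  f(a)=+1.178e+00  f'(a)=-3.670e+00  a ← 48.144462 − (+1.178e+00/-3.670e+00) = 48.465573
iter 3: u=1.611598  f(a)=+1.358e-02  f'(a)=-3.586e+00  a ← 48.465573 − (+1.358e-02/-3.586e+00) = 48.469359
iter 4: u=1.611472  f(a)=+1.848e-06  f'(a)=-3.585e+00  a ← 48.469359 − (+1.848e-06/-3.585e+00) = 48.469359
iter 5: u=1.611472  f(a)=-2.842e-14  f'(a)=-3.585e+00  a ← 48.469359 − (-2.842e-14/-3.585e+00) = 48.469359
converged: |Δa| < 1e-12 after 5 iterations
sag = a·(cosh(S/(2a)) − 1) = 48.469359·(cosh(1.611472) − 1) = 77.787818
T_max/T_min = cosh(S/(2a)) = 2.604886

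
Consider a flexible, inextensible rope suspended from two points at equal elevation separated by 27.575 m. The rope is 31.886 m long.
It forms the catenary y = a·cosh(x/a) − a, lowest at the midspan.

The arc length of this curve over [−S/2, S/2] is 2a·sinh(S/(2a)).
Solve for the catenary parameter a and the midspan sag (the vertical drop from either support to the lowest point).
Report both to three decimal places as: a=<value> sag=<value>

a=14.558 sag=7.032

seed: a₀ = √(S³/(24(L−S))) = √(27.575³/(24·4.311)) = 14.235694
iter 1: u=0.968516  f(a)=+2.068e-01  f'(a)=-6.644e-01  a ← 14.235694 − (+2.068e-01/-6.644e-01) = 14.546897
iter 2: u=0.947797  f(a)=+6.975e-03  f'(a)=-6.203e-01  a ← 14.546897 − (+6.975e-03/-6.203e-01) = 14.558141
iter 3: u=0.947065  f(a)=+8.550e-06  f'(a)=-6.187e-01  a ← 14.558141 − (+8.550e-06/-6.187e-01) = 14.558155
iter 4: u=0.947064  f(a)=+1.288e-11  f'(a)=-6.187e-01  a ← 14.558155 − (+1.288e-11/-6.187e-01) = 14.558155
iter 5: u=0.947064  f(a)=+0.000e+00  f'(a)=-6.187e-01  a ← 14.558155 − (+0.000e+00/-6.187e-01) = 14.558155
converged: |Δa| < 1e-12 after 5 iterations
sag = a·(cosh(S/(2a)) − 1) = 14.558155·(cosh(0.947064) − 1) = 7.031637
T_max/T_min = cosh(S/(2a)) = 1.483003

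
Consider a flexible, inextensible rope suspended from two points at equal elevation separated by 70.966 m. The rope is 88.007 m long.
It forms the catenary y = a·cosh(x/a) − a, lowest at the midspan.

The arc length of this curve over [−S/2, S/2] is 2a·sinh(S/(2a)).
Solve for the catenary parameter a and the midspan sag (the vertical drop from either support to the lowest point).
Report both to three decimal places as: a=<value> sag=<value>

a=30.572 sag=23.009

seed: a₀ = √(S³/(24(L−S))) = √(70.966³/(24·17.041)) = 29.561218
iter 1: u=1.200323  f(a)=+1.271e+00  f'(a)=-1.328e+00  a ← 29.561218 − (+1.271e+00/-1.328e+00) = 30.518109
iter 2: u=1.162687  f(a)=+6.430e-02  f'(a)=-1.197e+00  a ← 30.518109 − (+6.430e-02/-1.197e+00) = 30.571849
iter 3: u=1.160643  f(a)=+1.841e-04  f'(a)=-1.190e+00  a ← 30.571849 − (+1.841e-04/-1.190e+00) = 30.572004
iter 4: u=1.160637  f(a)=+1.519e-09  f'(a)=-1.190e+00  a ← 30.572004 − (+1.519e-09/-1.190e+00) = 30.572004
iter 5: u=1.160637  f(a)=-2.842e-14  f'(a)=-1.190e+00  a ← 30.572004 − (-2.842e-14/-1.190e+00) = 30.572004
converged: |Δa| < 1e-12 after 5 iterations
sag = a·(cosh(S/(2a)) − 1) = 30.572004·(cosh(1.160637) − 1) = 23.009293
T_max/T_min = cosh(S/(2a)) = 1.752626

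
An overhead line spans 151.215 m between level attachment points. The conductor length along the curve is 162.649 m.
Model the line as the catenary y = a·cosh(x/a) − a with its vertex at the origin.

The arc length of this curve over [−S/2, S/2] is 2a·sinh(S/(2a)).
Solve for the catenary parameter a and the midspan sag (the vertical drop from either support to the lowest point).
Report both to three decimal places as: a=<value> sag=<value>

seed: a₀ = √(S³/(24(L−S))) = √(151.215³/(24·11.434)) = 112.250322
iter 1: u=0.673562  f(a)=+2.622e-01  f'(a)=-2.131e-01  a ← 112.250322 − (+2.622e-01/-2.131e-01) = 113.480592
iter 2: u=0.666259  f(a)=+4.373e-03  f'(a)=-2.061e-01  a ← 113.480592 − (+4.373e-03/-2.061e-01) = 113.501813
iter 3: u=0.666135  f(a)=+1.262e-06  f'(a)=-2.059e-01  a ← 113.501813 − (+1.262e-06/-2.059e-01) = 113.501819
iter 4: u=0.666135  f(a)=+1.137e-13  f'(a)=-2.059e-01  a ← 113.501819 − (+1.137e-13/-2.059e-01) = 113.501819
converged: |Δa| < 1e-12 after 4 iterations
sag = a·(cosh(S/(2a)) − 1) = 113.501819·(cosh(0.666135) − 1) = 26.127466
T_max/T_min = cosh(S/(2a)) = 1.230194

a=113.502 sag=26.127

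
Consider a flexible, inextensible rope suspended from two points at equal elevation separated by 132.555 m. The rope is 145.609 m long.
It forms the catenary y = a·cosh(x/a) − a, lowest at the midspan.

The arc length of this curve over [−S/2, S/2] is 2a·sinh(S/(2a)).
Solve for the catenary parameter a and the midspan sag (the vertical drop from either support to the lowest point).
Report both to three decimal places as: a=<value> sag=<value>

a=87.467 sag=26.335

seed: a₀ = √(S³/(24(L−S))) = √(132.555³/(24·13.054)) = 86.221733
iter 1: u=0.768687  f(a)=+3.911e-01  f'(a)=-3.211e-01  a ← 86.221733 − (+3.911e-01/-3.211e-01) = 87.439947
iter 2: u=0.757977  f(a)=+8.444e-03  f'(a)=-3.073e-01  a ← 87.439947 − (+8.444e-03/-3.073e-01) = 87.467421
iter 3: u=0.757739  f(a)=+4.128e-06  f'(a)=-3.070e-01  a ← 87.467421 − (+4.128e-06/-3.070e-01) = 87.467434
iter 4: u=0.757739  f(a)=+9.948e-13  f'(a)=-3.070e-01  a ← 87.467434 − (+9.948e-13/-3.070e-01) = 87.467434
converged: |Δa| < 1e-12 after 4 iterations
sag = a·(cosh(S/(2a)) − 1) = 87.467434·(cosh(0.757739) − 1) = 26.335234
T_max/T_min = cosh(S/(2a)) = 1.301086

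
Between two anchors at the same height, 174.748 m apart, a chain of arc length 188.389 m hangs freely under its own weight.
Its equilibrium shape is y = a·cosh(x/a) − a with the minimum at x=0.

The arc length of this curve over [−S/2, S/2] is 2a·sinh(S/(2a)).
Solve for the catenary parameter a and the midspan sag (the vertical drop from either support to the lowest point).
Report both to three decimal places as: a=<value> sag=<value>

a=129.139 sag=30.703

seed: a₀ = √(S³/(24(L−S))) = √(174.748³/(24·13.641)) = 127.670217
iter 1: u=0.684373  f(a)=+3.230e-01  f'(a)=-2.239e-01  a ← 127.670217 − (+3.230e-01/-2.239e-01) = 129.113182
iter 2: u=0.676724  f(a)=+5.558e-03  f'(a)=-2.162e-01  a ← 129.113182 − (+5.558e-03/-2.162e-01) = 129.138888
iter 3: u=0.676589  f(a)=+1.710e-06  f'(a)=-2.161e-01  a ← 129.138888 − (+1.710e-06/-2.161e-01) = 129.138896
iter 4: u=0.676589  f(a)=+1.421e-13  f'(a)=-2.161e-01  a ← 129.138896 − (+1.421e-13/-2.161e-01) = 129.138896
converged: |Δa| < 1e-12 after 4 iterations
sag = a·(cosh(S/(2a)) − 1) = 129.138896·(cosh(0.676589) − 1) = 30.703083
T_max/T_min = cosh(S/(2a)) = 1.237752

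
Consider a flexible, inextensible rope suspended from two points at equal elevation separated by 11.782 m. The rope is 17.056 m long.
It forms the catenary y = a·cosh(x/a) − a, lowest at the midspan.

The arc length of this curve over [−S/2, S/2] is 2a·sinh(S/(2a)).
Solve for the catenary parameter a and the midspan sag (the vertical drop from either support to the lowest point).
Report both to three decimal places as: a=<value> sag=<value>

seed: a₀ = √(S³/(24(L−S))) = √(11.782³/(24·5.274)) = 3.594619
iter 1: u=1.638839  f(a)=+7.553e-01  f'(a)=-3.802e+00  a ← 3.594619 − (+7.553e-01/-3.802e+00) = 3.793270
iter 2: u=1.553014  f(a)=+6.713e-02  f'(a)=-3.154e+00  a ← 3.793270 − (+6.713e-02/-3.154e+00) = 3.814556
iter 3: u=1.544348  f(a)=+6.446e-04  f'(a)=-3.093e+00  a ← 3.814556 − (+6.446e-04/-3.093e+00) = 3.814764
iter 4: u=1.544263  f(a)=+6.069e-08  f'(a)=-3.093e+00  a ← 3.814764 − (+6.069e-08/-3.093e+00) = 3.814764
iter 5: u=1.544263  f(a)=-3.553e-15  f'(a)=-3.093e+00  a ← 3.814764 − (-3.553e-15/-3.093e+00) = 3.814764
converged: |Δa| < 1e-12 after 5 iterations
sag = a·(cosh(S/(2a)) − 1) = 3.814764·(cosh(1.544263) − 1) = 5.527570
T_max/T_min = cosh(S/(2a)) = 2.448994

a=3.815 sag=5.528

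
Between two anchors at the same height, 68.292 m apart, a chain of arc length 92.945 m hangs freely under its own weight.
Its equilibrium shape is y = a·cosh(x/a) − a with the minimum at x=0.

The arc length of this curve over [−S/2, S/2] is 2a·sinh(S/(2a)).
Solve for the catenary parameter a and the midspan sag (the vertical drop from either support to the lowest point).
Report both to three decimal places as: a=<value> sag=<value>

seed: a₀ = √(S³/(24(L−S))) = √(68.292³/(24·24.653)) = 23.201403
iter 1: u=1.471721  f(a)=+2.812e+00  f'(a)=-2.622e+00  a ← 23.201403 − (+2.812e+00/-2.622e+00) = 24.273582
iter 2: u=1.406714  f(a)=+2.067e-01  f'(a)=-2.250e+00  a ← 24.273582 − (+2.067e-01/-2.250e+00) = 24.365432
iter 3: u=1.401412  f(a)=+1.312e-03  f'(a)=-2.221e+00  a ← 24.365432 − (+1.312e-03/-2.221e+00) = 24.366022
iter 4: u=1.401378  f(a)=+5.363e-08  f'(a)=-2.221e+00  a ← 24.366022 − (+5.363e-08/-2.221e+00) = 24.366022
iter 5: u=1.401378  f(a)=+0.000e+00  f'(a)=-2.221e+00  a ← 24.366022 − (+0.000e+00/-2.221e+00) = 24.366022
converged: |Δa| < 1e-12 after 5 iterations
sag = a·(cosh(S/(2a)) − 1) = 24.366022·(cosh(1.401378) − 1) = 28.106793
T_max/T_min = cosh(S/(2a)) = 2.153524

a=24.366 sag=28.107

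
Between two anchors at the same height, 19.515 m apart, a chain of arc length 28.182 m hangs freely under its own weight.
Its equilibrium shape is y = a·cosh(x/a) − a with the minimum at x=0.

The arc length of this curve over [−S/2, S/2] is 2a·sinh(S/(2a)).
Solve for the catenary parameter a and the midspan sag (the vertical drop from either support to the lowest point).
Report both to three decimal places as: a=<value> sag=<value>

a=6.341 sag=9.111

seed: a₀ = √(S³/(24(L−S))) = √(19.515³/(24·8.667)) = 5.977407
iter 1: u=1.632397  f(a)=+1.231e+00  f'(a)=-3.750e+00  a ← 5.977407 − (+1.231e+00/-3.750e+00) = 6.305624
iter 2: u=1.547428  f(a)=+1.086e-01  f'(a)=-3.115e+00  a ← 6.305624 − (+1.086e-01/-3.115e+00) = 6.340507
iter 3: u=1.538915  f(a)=+1.028e-03  f'(a)=-3.056e+00  a ← 6.340507 − (+1.028e-03/-3.056e+00) = 6.340843
iter 4: u=1.538833  f(a)=+9.387e-08  f'(a)=-3.055e+00  a ← 6.340843 − (+9.387e-08/-3.055e+00) = 6.340843
iter 5: u=1.538833  f(a)=-3.553e-15  f'(a)=-3.055e+00  a ← 6.340843 − (-3.553e-15/-3.055e+00) = 6.340843
converged: |Δa| < 1e-12 after 5 iterations
sag = a·(cosh(S/(2a)) − 1) = 6.340843·(cosh(1.538833) − 1) = 9.111101
T_max/T_min = cosh(S/(2a)) = 2.436891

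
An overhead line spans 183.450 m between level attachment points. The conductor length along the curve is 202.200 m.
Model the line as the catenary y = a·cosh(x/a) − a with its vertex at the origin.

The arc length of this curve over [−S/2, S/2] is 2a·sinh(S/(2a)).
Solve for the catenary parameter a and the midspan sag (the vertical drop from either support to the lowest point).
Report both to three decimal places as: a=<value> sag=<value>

a=118.885 sag=37.175

seed: a₀ = √(S³/(24(L−S))) = √(183.450³/(24·18.750)) = 117.130586
iter 1: u=0.783100  f(a)=+5.834e-01  f'(a)=-3.402e-01  a ← 117.130586 − (+5.834e-01/-3.402e-01) = 118.845295
iter 2: u=0.771802  f(a)=+1.306e-02  f'(a)=-3.251e-01  a ← 118.845295 − (+1.306e-02/-3.251e-01) = 118.885454
iter 3: u=0.771541  f(a)=+6.874e-06  f'(a)=-3.248e-01  a ← 118.885454 − (+6.874e-06/-3.248e-01) = 118.885475
iter 4: u=0.771541  f(a)=+1.876e-12  f'(a)=-3.248e-01  a ← 118.885475 − (+1.876e-12/-3.248e-01) = 118.885475
converged: |Δa| < 1e-12 after 4 iterations
sag = a·(cosh(S/(2a)) − 1) = 118.885475·(cosh(0.771541) − 1) = 37.175302
T_max/T_min = cosh(S/(2a)) = 1.312698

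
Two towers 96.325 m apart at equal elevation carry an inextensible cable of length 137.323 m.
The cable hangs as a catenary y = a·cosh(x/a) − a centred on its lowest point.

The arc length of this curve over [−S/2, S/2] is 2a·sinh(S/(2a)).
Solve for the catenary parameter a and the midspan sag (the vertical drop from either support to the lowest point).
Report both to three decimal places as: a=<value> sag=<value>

a=31.901 sag=43.810

seed: a₀ = √(S³/(24(L−S))) = √(96.325³/(24·40.998)) = 30.138496
iter 1: u=1.598039  f(a)=+5.565e+00  f'(a)=-3.482e+00  a ← 30.138496 − (+5.565e+00/-3.482e+00) = 31.736701
iter 2: u=1.517565  f(a)=+4.733e-01  f'(a)=-2.913e+00  a ← 31.736701 − (+4.733e-01/-2.913e+00) = 31.899196
iter 3: u=1.509834  f(a)=+4.127e-03  f'(a)=-2.862e+00  a ← 31.899196 − (+4.127e-03/-2.862e+00) = 31.900638
iter 4: u=1.509766  f(a)=+3.198e-07  f'(a)=-2.862e+00  a ← 31.900638 − (+3.198e-07/-2.862e+00) = 31.900639
iter 5: u=1.509766  f(a)=-2.842e-14  f'(a)=-2.862e+00  a ← 31.900639 − (-2.842e-14/-2.862e+00) = 31.900639
converged: |Δa| < 1e-12 after 5 iterations
sag = a·(cosh(S/(2a)) − 1) = 31.900639·(cosh(1.509766) − 1) = 43.809680
T_max/T_min = cosh(S/(2a)) = 2.373317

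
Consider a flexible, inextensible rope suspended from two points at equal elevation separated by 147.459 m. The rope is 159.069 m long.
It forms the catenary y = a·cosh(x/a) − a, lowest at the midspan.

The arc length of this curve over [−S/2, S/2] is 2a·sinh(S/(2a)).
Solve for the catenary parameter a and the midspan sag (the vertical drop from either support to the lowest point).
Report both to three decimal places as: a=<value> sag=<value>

seed: a₀ = √(S³/(24(L−S))) = √(147.459³/(24·11.610)) = 107.271708
iter 1: u=0.687315  f(a)=+2.773e-01  f'(a)=-2.269e-01  a ← 107.271708 − (+2.773e-01/-2.269e-01) = 108.494203
iter 2: u=0.679571  f(a)=+4.812e-03  f'(a)=-2.190e-01  a ← 108.494203 − (+4.812e-03/-2.190e-01) = 108.516172
iter 3: u=0.679433  f(a)=+1.506e-06  f'(a)=-2.189e-01  a ← 108.516172 − (+1.506e-06/-2.189e-01) = 108.516179
iter 4: u=0.679433  f(a)=+1.705e-13  f'(a)=-2.189e-01  a ← 108.516179 − (+1.705e-13/-2.189e-01) = 108.516179
converged: |Δa| < 1e-12 after 4 iterations
sag = a·(cosh(S/(2a)) − 1) = 108.516179·(cosh(0.679433) − 1) = 26.025628
T_max/T_min = cosh(S/(2a)) = 1.239832

a=108.516 sag=26.026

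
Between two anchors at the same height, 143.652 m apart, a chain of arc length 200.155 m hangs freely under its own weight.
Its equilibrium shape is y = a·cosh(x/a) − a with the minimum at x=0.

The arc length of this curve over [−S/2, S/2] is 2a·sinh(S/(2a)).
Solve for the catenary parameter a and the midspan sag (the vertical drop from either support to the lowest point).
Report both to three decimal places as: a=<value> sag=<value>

a=49.296 sag=62.264

seed: a₀ = √(S³/(24(L−S))) = √(143.652³/(24·56.503)) = 46.754793
iter 1: u=1.536228  f(a)=+7.055e+00  f'(a)=-3.038e+00  a ← 46.754793 − (+7.055e+00/-3.038e+00) = 49.077166
iter 2: u=1.463532  f(a)=+5.597e-01  f'(a)=-2.573e+00  a ← 49.077166 − (+5.597e-01/-2.573e+00) = 49.294677
iter 3: u=1.457074  f(a)=+4.194e-03  f'(a)=-2.535e+00  a ← 49.294677 − (+4.194e-03/-2.535e+00) = 49.296332
iter 4: u=1.457025  f(a)=+2.393e-07  f'(a)=-2.534e+00  a ← 49.296332 − (+2.393e-07/-2.534e+00) = 49.296332
iter 5: u=1.457025  f(a)=+5.684e-14  f'(a)=-2.534e+00  a ← 49.296332 − (+5.684e-14/-2.534e+00) = 49.296332
converged: |Δa| < 1e-12 after 5 iterations
sag = a·(cosh(S/(2a)) − 1) = 49.296332·(cosh(1.457025) − 1) = 62.263672
T_max/T_min = cosh(S/(2a)) = 2.263049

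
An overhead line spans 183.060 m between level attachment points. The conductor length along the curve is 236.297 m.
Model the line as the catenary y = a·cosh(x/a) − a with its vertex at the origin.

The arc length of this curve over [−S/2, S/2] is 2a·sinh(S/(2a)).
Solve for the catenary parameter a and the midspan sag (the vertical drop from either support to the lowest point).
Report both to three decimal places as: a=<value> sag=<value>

seed: a₀ = √(S³/(24(L−S))) = √(183.060³/(24·53.237)) = 69.291152
iter 1: u=1.320948  f(a)=+4.842e+00  f'(a)=-1.822e+00  a ← 69.291152 − (+4.842e+00/-1.822e+00) = 71.948880
iter 2: u=1.272153  f(a)=+2.925e-01  f'(a)=-1.608e+00  a ← 71.948880 − (+2.925e-01/-1.608e+00) = 72.130821
iter 3: u=1.268944  f(a)=+1.220e-03  f'(a)=-1.595e+00  a ← 72.130821 − (+1.220e-03/-1.595e+00) = 72.131586
iter 4: u=1.268931  f(a)=+2.139e-08  f'(a)=-1.594e+00  a ← 72.131586 − (+2.139e-08/-1.594e+00) = 72.131586
iter 5: u=1.268931  f(a)=+2.842e-14  f'(a)=-1.594e+00  a ← 72.131586 − (+2.842e-14/-1.594e+00) = 72.131586
converged: |Δa| < 1e-12 after 5 iterations
sag = a·(cosh(S/(2a)) − 1) = 72.131586·(cosh(1.268931) − 1) = 66.295412
T_max/T_min = cosh(S/(2a)) = 1.919090

a=72.132 sag=66.295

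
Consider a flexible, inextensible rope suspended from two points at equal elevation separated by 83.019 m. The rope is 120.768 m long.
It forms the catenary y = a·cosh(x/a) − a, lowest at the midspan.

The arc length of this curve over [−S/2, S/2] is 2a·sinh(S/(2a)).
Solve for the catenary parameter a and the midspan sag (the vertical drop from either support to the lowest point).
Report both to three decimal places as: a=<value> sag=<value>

a=26.692 sag=39.328

seed: a₀ = √(S³/(24(L−S))) = √(83.019³/(24·37.749)) = 25.130892
iter 1: u=1.651732  f(a)=+5.497e+00  f'(a)=-3.908e+00  a ← 25.130892 − (+5.497e+00/-3.908e+00) = 26.537522
iter 2: u=1.564181  f(a)=+4.953e-01  f'(a)=-3.233e+00  a ← 26.537522 − (+4.953e-01/-3.233e+00) = 26.690731
iter 3: u=1.555203  f(a)=+4.900e-03  f'(a)=-3.169e+00  a ← 26.690731 − (+4.900e-03/-3.169e+00) = 26.692277
iter 4: u=1.555113  f(a)=+4.901e-07  f'(a)=-3.168e+00  a ← 26.692277 − (+4.901e-07/-3.168e+00) = 26.692277
iter 5: u=1.555113  f(a)=+4.263e-14  f'(a)=-3.168e+00  a ← 26.692277 − (+4.263e-14/-3.168e+00) = 26.692277
converged: |Δa| < 1e-12 after 5 iterations
sag = a·(cosh(S/(2a)) − 1) = 26.692277·(cosh(1.555113) − 1) = 39.328213
T_max/T_min = cosh(S/(2a)) = 2.473393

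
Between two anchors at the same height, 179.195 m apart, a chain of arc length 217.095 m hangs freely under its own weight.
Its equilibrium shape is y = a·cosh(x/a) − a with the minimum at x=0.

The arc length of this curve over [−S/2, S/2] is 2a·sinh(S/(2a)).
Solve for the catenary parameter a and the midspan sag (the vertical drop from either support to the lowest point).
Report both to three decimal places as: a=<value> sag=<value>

a=81.945 sag=54.061

seed: a₀ = √(S³/(24(L−S))) = √(179.195³/(24·37.900)) = 79.535974
iter 1: u=1.126503  f(a)=+2.479e+00  f'(a)=-1.080e+00  a ← 79.535974 − (+2.479e+00/-1.080e+00) = 81.831984
iter 2: u=1.094896  f(a)=+1.114e-01  f'(a)=-9.845e-01  a ← 81.831984 − (+1.114e-01/-9.845e-01) = 81.945119
iter 3: u=1.093384  f(a)=+2.483e-04  f'(a)=-9.801e-01  a ← 81.945119 − (+2.483e-04/-9.801e-01) = 81.945372
iter 4: u=1.093381  f(a)=+1.241e-09  f'(a)=-9.801e-01  a ← 81.945372 − (+1.241e-09/-9.801e-01) = 81.945372
iter 5: u=1.093381  f(a)=+0.000e+00  f'(a)=-9.801e-01  a ← 81.945372 − (+0.000e+00/-9.801e-01) = 81.945372
converged: |Δa| < 1e-12 after 5 iterations
sag = a·(cosh(S/(2a)) − 1) = 81.945372·(cosh(1.093381) − 1) = 54.060524
T_max/T_min = cosh(S/(2a)) = 1.659714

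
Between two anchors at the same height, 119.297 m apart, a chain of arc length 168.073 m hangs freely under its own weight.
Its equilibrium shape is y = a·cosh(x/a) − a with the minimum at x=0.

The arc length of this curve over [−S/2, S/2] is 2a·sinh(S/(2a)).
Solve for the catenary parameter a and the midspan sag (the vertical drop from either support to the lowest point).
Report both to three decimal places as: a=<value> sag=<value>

a=40.229 sag=52.940

seed: a₀ = √(S³/(24(L−S))) = √(119.297³/(24·48.776)) = 38.083388
iter 1: u=1.566260  f(a)=+6.344e+00  f'(a)=-3.248e+00  a ← 38.083388 − (+6.344e+00/-3.248e+00) = 40.036987
iter 2: u=1.489835  f(a)=+5.209e-01  f'(a)=-2.734e+00  a ← 40.036987 − (+5.209e-01/-2.734e+00) = 40.227482
iter 3: u=1.482780  f(a)=+4.205e-03  f'(a)=-2.690e+00  a ← 40.227482 − (+4.205e-03/-2.690e+00) = 40.229045
iter 4: u=1.482722  f(a)=+2.789e-07  f'(a)=-2.690e+00  a ← 40.229045 − (+2.789e-07/-2.690e+00) = 40.229045
iter 5: u=1.482722  f(a)=+0.000e+00  f'(a)=-2.690e+00  a ← 40.229045 − (+0.000e+00/-2.690e+00) = 40.229045
converged: |Δa| < 1e-12 after 5 iterations
sag = a·(cosh(S/(2a)) − 1) = 40.229045·(cosh(1.482722) − 1) = 52.940206
T_max/T_min = cosh(S/(2a)) = 2.315970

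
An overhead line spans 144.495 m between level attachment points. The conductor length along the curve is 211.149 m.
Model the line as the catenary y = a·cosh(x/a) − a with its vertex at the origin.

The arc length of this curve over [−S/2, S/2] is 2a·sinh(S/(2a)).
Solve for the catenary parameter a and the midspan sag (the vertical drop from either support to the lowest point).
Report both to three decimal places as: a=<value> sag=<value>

a=46.161 sag=69.064

seed: a₀ = √(S³/(24(L−S))) = √(144.495³/(24·66.654)) = 43.427067
iter 1: u=1.663651  f(a)=+9.856e+00  f'(a)=-4.008e+00  a ← 43.427067 − (+9.856e+00/-4.008e+00) = 45.886274
iter 2: u=1.574490  f(a)=+8.992e-01  f'(a)=-3.307e+00  a ← 45.886274 − (+8.992e-01/-3.307e+00) = 46.158171
iter 3: u=1.565216  f(a)=+9.143e-03  f'(a)=-3.240e+00  a ← 46.158171 − (+9.143e-03/-3.240e+00) = 46.160993
iter 4: u=1.565120  f(a)=+9.667e-07  f'(a)=-3.239e+00  a ← 46.160993 − (+9.667e-07/-3.239e+00) = 46.160993
iter 5: u=1.565120  f(a)=+5.684e-14  f'(a)=-3.239e+00  a ← 46.160993 − (+5.684e-14/-3.239e+00) = 46.160993
converged: |Δa| < 1e-12 after 5 iterations
sag = a·(cosh(S/(2a)) − 1) = 46.160993·(cosh(1.565120) − 1) = 69.064058
T_max/T_min = cosh(S/(2a)) = 2.496156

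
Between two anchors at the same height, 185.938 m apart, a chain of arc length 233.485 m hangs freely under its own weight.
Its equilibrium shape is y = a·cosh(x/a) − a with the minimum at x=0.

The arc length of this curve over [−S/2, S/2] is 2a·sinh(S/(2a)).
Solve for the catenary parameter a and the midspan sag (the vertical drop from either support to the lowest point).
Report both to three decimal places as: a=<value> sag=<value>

seed: a₀ = √(S³/(24(L−S))) = √(185.938³/(24·47.547)) = 75.055937
iter 1: u=1.238663  f(a)=+3.784e+00  f'(a)=-1.472e+00  a ← 75.055937 − (+3.784e+00/-1.472e+00) = 77.625791
iter 2: u=1.197656  f(a)=+2.030e-01  f'(a)=-1.318e+00  a ← 77.625791 − (+2.030e-01/-1.318e+00) = 77.779800
iter 3: u=1.195285  f(a)=+6.578e-04  f'(a)=-1.310e+00  a ← 77.779800 − (+6.578e-04/-1.310e+00) = 77.780303
iter 4: u=1.195277  f(a)=+6.955e-09  f'(a)=-1.310e+00  a ← 77.780303 − (+6.955e-09/-1.310e+00) = 77.780303
iter 5: u=1.195277  f(a)=+5.684e-14  f'(a)=-1.310e+00  a ← 77.780303 − (+5.684e-14/-1.310e+00) = 77.780303
converged: |Δa| < 1e-12 after 5 iterations
sag = a·(cosh(S/(2a)) − 1) = 77.780303·(cosh(1.195277) − 1) = 62.500084
T_max/T_min = cosh(S/(2a)) = 1.803546

a=77.780 sag=62.500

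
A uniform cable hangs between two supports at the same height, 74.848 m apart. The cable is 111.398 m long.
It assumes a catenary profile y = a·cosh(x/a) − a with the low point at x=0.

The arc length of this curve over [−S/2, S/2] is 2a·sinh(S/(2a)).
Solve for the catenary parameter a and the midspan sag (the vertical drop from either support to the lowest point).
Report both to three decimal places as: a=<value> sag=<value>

a=23.314 sag=37.068

seed: a₀ = √(S³/(24(L−S))) = √(74.848³/(24·36.550)) = 21.863566
iter 1: u=1.711706  f(a)=+5.744e+00  f'(a)=-4.431e+00  a ← 21.863566 − (+5.744e+00/-4.431e+00) = 23.159700
iter 2: u=1.615910  f(a)=+5.504e-01  f'(a)=-3.619e+00  a ← 23.159700 − (+5.504e-01/-3.619e+00) = 23.311765
iter 3: u=1.605370  f(a)=+6.236e-03  f'(a)=-3.538e+00  a ← 23.311765 − (+6.236e-03/-3.538e+00) = 23.313528
iter 4: u=1.605248  f(a)=+8.208e-07  f'(a)=-3.537e+00  a ← 23.313528 − (+8.208e-07/-3.537e+00) = 23.313528
iter 5: u=1.605248  f(a)=+2.842e-14  f'(a)=-3.537e+00  a ← 23.313528 − (+2.842e-14/-3.537e+00) = 23.313528
converged: |Δa| < 1e-12 after 5 iterations
sag = a·(cosh(S/(2a)) − 1) = 23.313528·(cosh(1.605248) − 1) = 37.067754
T_max/T_min = cosh(S/(2a)) = 2.589968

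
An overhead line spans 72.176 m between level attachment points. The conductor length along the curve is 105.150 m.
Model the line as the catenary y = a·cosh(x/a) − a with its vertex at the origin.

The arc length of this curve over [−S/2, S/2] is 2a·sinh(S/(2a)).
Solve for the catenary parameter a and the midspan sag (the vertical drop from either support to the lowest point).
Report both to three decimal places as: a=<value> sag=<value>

seed: a₀ = √(S³/(24(L−S))) = √(72.176³/(24·32.974)) = 21.797053
iter 1: u=1.655637  f(a)=+4.826e+00  f'(a)=-3.940e+00  a ← 21.797053 − (+4.826e+00/-3.940e+00) = 23.021765
iter 2: u=1.567560  f(a)=+4.366e-01  f'(a)=-3.257e+00  a ← 23.021765 − (+4.366e-01/-3.257e+00) = 23.155817
iter 3: u=1.558485  f(a)=+4.359e-03  f'(a)=-3.192e+00  a ← 23.155817 − (+4.359e-03/-3.192e+00) = 23.157182
iter 4: u=1.558393  f(a)=+4.440e-07  f'(a)=-3.192e+00  a ← 23.157182 − (+4.440e-07/-3.192e+00) = 23.157183
iter 5: u=1.558393  f(a)=+1.421e-14  f'(a)=-3.192e+00  a ← 23.157183 − (+1.421e-14/-3.192e+00) = 23.157183
converged: |Δa| < 1e-12 after 5 iterations
sag = a·(cosh(S/(2a)) − 1) = 23.157183·(cosh(1.558393) − 1) = 34.291801
T_max/T_min = cosh(S/(2a)) = 2.480828

a=23.157 sag=34.292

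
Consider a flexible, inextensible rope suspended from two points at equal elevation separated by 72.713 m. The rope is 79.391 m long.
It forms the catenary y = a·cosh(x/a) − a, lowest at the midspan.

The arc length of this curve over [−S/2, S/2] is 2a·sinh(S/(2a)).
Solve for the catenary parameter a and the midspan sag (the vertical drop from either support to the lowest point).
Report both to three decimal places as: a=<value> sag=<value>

seed: a₀ = √(S³/(24(L−S))) = √(72.713³/(24·6.678)) = 48.976671
iter 1: u=0.742323  f(a)=+1.864e-01  f'(a)=-2.880e-01  a ← 48.976671 − (+1.864e-01/-2.880e-01) = 49.623923
iter 2: u=0.732641  f(a)=+3.760e-03  f'(a)=-2.765e-01  a ← 49.623923 − (+3.760e-03/-2.765e-01) = 49.637521
iter 3: u=0.732440  f(a)=+1.599e-06  f'(a)=-2.763e-01  a ← 49.637521 − (+1.599e-06/-2.763e-01) = 49.637526
iter 4: u=0.732440  f(a)=+2.984e-13  f'(a)=-2.763e-01  a ← 49.637526 − (+2.984e-13/-2.763e-01) = 49.637526
converged: |Δa| < 1e-12 after 4 iterations
sag = a·(cosh(S/(2a)) − 1) = 49.637526·(cosh(0.732440) − 1) = 13.920453
T_max/T_min = cosh(S/(2a)) = 1.280442

a=49.638 sag=13.920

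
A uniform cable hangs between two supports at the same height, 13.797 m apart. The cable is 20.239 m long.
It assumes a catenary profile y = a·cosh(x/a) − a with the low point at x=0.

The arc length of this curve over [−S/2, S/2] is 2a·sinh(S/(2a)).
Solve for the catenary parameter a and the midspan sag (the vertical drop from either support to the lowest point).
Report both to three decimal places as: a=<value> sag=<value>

a=4.384 sag=6.644

seed: a₀ = √(S³/(24(L−S))) = √(13.797³/(24·6.442)) = 4.121554
iter 1: u=1.673762  f(a)=+9.649e-01  f'(a)=-4.094e+00  a ← 4.121554 − (+9.649e-01/-4.094e+00) = 4.357249
iter 2: u=1.583224  f(a)=+8.896e-02  f'(a)=-3.371e+00  a ← 4.357249 − (+8.896e-02/-3.371e+00) = 4.383639
iter 3: u=1.573693  f(a)=+9.257e-04  f'(a)=-3.301e+00  a ← 4.383639 − (+9.257e-04/-3.301e+00) = 4.383919
iter 4: u=1.573592  f(a)=+1.025e-07  f'(a)=-3.300e+00  a ← 4.383919 − (+1.025e-07/-3.300e+00) = 4.383919
iter 5: u=1.573592  f(a)=+3.553e-15  f'(a)=-3.300e+00  a ← 4.383919 − (+3.553e-15/-3.300e+00) = 4.383919
converged: |Δa| < 1e-12 after 5 iterations
sag = a·(cosh(S/(2a)) − 1) = 4.383919·(cosh(1.573592) − 1) = 6.644364
T_max/T_min = cosh(S/(2a)) = 2.515622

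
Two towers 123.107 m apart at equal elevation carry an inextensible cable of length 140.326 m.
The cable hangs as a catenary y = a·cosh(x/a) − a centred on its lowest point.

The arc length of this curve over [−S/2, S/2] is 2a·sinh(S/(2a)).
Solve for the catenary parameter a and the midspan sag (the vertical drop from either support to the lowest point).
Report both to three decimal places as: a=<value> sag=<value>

a=68.558 sag=29.539

seed: a₀ = √(S³/(24(L−S))) = √(123.107³/(24·17.219)) = 67.191531
iter 1: u=0.916090  f(a)=+7.371e-01  f'(a)=-5.569e-01  a ← 67.191531 − (+7.371e-01/-5.569e-01) = 68.515271
iter 2: u=0.898391  f(a)=+2.235e-02  f'(a)=-5.236e-01  a ← 68.515271 − (+2.235e-02/-5.236e-01) = 68.557955
iter 3: u=0.897832  f(a)=+2.196e-05  f'(a)=-5.225e-01  a ← 68.557955 − (+2.196e-05/-5.225e-01) = 68.557997
iter 4: u=0.897831  f(a)=+2.126e-11  f'(a)=-5.225e-01  a ← 68.557997 − (+2.126e-11/-5.225e-01) = 68.557997
converged: |Δa| < 1e-12 after 4 iterations
sag = a·(cosh(S/(2a)) − 1) = 68.557997·(cosh(0.897831) − 1) = 29.539126
T_max/T_min = cosh(S/(2a)) = 1.430863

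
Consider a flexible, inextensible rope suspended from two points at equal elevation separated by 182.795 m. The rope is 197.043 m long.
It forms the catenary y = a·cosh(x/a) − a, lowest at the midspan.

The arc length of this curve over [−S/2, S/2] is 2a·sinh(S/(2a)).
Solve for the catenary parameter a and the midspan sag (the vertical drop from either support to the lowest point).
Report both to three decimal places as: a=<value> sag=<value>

a=135.184 sag=32.092

seed: a₀ = √(S³/(24(L−S))) = √(182.795³/(24·14.248)) = 133.648440
iter 1: u=0.683865  f(a)=+3.369e-01  f'(a)=-2.234e-01  a ← 133.648440 − (+3.369e-01/-2.234e-01) = 135.156811
iter 2: u=0.676233  f(a)=+5.789e-03  f'(a)=-2.157e-01  a ← 135.156811 − (+5.789e-03/-2.157e-01) = 135.183642
iter 3: u=0.676099  f(a)=+1.775e-06  f'(a)=-2.156e-01  a ← 135.183642 − (+1.775e-06/-2.156e-01) = 135.183651
iter 4: u=0.676099  f(a)=+1.705e-13  f'(a)=-2.156e-01  a ← 135.183651 − (+1.705e-13/-2.156e-01) = 135.183651
converged: |Δa| < 1e-12 after 4 iterations
sag = a·(cosh(S/(2a)) − 1) = 135.183651·(cosh(0.676099) − 1) = 32.091887
T_max/T_min = cosh(S/(2a)) = 1.237395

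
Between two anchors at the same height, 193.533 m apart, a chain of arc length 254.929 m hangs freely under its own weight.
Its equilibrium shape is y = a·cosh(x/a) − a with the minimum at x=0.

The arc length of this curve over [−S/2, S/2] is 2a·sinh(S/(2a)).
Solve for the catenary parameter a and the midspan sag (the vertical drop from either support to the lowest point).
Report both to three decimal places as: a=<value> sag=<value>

seed: a₀ = √(S³/(24(L−S))) = √(193.533³/(24·61.396)) = 70.138566
iter 1: u=1.379648  f(a)=+6.115e+00  f'(a)=-2.107e+00  a ← 70.138566 − (+6.115e+00/-2.107e+00) = 73.040268
iter 2: u=1.324838  f(a)=+4.000e-01  f'(a)=-1.840e+00  a ← 73.040268 − (+4.000e-01/-1.840e+00) = 73.257643
iter 3: u=1.320907  f(a)=+1.976e-03  f'(a)=-1.822e+00  a ← 73.257643 − (+1.976e-03/-1.822e+00) = 73.258727
iter 4: u=1.320887  f(a)=+4.874e-08  f'(a)=-1.822e+00  a ← 73.258727 − (+4.874e-08/-1.822e+00) = 73.258727
iter 5: u=1.320887  f(a)=+0.000e+00  f'(a)=-1.822e+00  a ← 73.258727 − (+0.000e+00/-1.822e+00) = 73.258727
converged: |Δa| < 1e-12 after 5 iterations
sag = a·(cosh(S/(2a)) − 1) = 73.258727·(cosh(1.320887) − 1) = 73.758414
T_max/T_min = cosh(S/(2a)) = 2.006821

a=73.259 sag=73.758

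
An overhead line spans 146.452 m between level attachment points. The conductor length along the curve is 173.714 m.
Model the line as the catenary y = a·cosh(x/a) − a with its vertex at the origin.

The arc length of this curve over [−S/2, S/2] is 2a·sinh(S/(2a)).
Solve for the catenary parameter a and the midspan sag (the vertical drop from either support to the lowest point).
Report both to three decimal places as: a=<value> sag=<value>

seed: a₀ = √(S³/(24(L−S))) = √(146.452³/(24·27.262)) = 69.288073
iter 1: u=1.056834  f(a)=+1.564e+00  f'(a)=-8.784e-01  a ← 69.288073 − (+1.564e+00/-8.784e-01) = 71.068113
iter 2: u=1.030364  f(a)=+6.228e-02  f'(a)=-8.097e-01  a ← 71.068113 − (+6.228e-02/-8.097e-01) = 71.145033
iter 3: u=1.029250  f(a)=+1.079e-04  f'(a)=-8.069e-01  a ← 71.145033 − (+1.079e-04/-8.069e-01) = 71.145166
iter 4: u=1.029248  f(a)=+3.251e-10  f'(a)=-8.069e-01  a ← 71.145166 − (+3.251e-10/-8.069e-01) = 71.145166
iter 5: u=1.029248  f(a)=-2.842e-14  f'(a)=-8.069e-01  a ← 71.145166 − (-2.842e-14/-8.069e-01) = 71.145166
converged: |Δa| < 1e-12 after 5 iterations
sag = a·(cosh(S/(2a)) − 1) = 71.145166·(cosh(1.029248) − 1) = 41.130268
T_max/T_min = cosh(S/(2a)) = 1.578118

a=71.145 sag=41.130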